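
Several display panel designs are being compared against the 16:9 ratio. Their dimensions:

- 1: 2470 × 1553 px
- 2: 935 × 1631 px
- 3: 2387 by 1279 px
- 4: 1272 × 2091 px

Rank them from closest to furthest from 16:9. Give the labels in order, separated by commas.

Ratios: 1 = 2470 / 1553 ≈ 1.590; 2 = 1631 / 935 ≈ 1.744; 3 = 2387 / 1279 ≈ 1.866; 4 = 2091 / 1272 ≈ 1.644.
|Δ from 1.778|: 1 0.188; 2 0.034; 3 0.088; 4 0.134.

2, 3, 4, 1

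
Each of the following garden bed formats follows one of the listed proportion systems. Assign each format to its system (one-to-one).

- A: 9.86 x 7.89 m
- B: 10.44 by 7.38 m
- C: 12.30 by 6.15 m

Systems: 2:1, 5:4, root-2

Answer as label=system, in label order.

Ratios: A ≈ 1.250; B ≈ 1.415; C ≈ 2.000.
Targets: 2:1 ≈ 2.000; 5:4 ≈ 1.250; root-2 ≈ 1.414.

A=5:4, B=root-2, C=2:1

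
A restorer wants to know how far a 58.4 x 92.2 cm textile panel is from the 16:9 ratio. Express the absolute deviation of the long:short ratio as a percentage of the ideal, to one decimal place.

11.2%

Ratio = 92.2 / 58.4 ≈ 1.5788.
Ideal 16:9 ≈ 1.7778. |1.5788 − 1.7778| / 1.7778 ≈ 11.19% → 11.2%.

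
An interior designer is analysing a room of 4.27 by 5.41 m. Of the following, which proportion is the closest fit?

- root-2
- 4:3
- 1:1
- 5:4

5:4

5.41/4.27 ≈ 1.267. Nearest candidates are 5:4 (1.250, off by 0.017) and 4:3 (1.333, off by 0.066).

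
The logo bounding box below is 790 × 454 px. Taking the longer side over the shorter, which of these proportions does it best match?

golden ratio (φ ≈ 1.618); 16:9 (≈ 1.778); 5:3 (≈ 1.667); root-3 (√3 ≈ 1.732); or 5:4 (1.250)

790/454 ≈ 1.740. Nearest candidates are root-3 (1.732, off by 0.008) and 16:9 (1.778, off by 0.038).

root-3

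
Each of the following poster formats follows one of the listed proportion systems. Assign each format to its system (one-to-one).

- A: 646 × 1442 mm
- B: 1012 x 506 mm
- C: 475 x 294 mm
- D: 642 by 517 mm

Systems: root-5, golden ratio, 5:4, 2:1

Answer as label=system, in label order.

Ratios: A ≈ 2.232; B ≈ 2.000; C ≈ 1.616; D ≈ 1.242.
Targets: root-5 ≈ 2.236; golden ratio ≈ 1.618; 5:4 ≈ 1.250; 2:1 ≈ 2.000.

A=root-5, B=2:1, C=golden ratio, D=5:4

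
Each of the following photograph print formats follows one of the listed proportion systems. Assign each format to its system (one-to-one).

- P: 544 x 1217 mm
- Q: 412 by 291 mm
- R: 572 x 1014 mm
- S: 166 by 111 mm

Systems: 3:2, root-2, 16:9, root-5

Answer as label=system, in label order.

P=root-5, Q=root-2, R=16:9, S=3:2

P = 1217/544 ≈ 2.237 → root-5 (2.236)
Q = 412/291 ≈ 1.416 → root-2 (1.414)
R = 1014/572 ≈ 1.773 → 16:9 (1.778)
S = 166/111 ≈ 1.495 → 3:2 (1.500)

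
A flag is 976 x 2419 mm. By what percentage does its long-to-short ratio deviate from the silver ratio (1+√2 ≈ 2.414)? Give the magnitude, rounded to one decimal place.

Ratio = 2419 / 976 ≈ 2.4785.
Ideal silver ratio ≈ 2.4142. |2.4785 − 2.4142| / 2.4142 ≈ 2.66% → 2.7%.

2.7%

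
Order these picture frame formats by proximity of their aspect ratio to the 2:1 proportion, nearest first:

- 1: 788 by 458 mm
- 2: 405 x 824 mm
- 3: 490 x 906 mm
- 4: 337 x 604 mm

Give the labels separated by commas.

Ratios: 1 = 788 / 458 ≈ 1.721; 2 = 824 / 405 ≈ 2.035; 3 = 906 / 490 ≈ 1.849; 4 = 604 / 337 ≈ 1.792.
|Δ from 2.000|: 1 0.279; 2 0.035; 3 0.151; 4 0.208.

2, 3, 4, 1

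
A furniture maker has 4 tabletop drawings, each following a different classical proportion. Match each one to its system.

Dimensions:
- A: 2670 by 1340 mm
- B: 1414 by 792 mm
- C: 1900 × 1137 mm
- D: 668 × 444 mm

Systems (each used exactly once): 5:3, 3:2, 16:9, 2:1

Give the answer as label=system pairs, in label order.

A=2:1, B=16:9, C=5:3, D=3:2

A = 2670/1340 ≈ 1.993 → 2:1 (2.000)
B = 1414/792 ≈ 1.785 → 16:9 (1.778)
C = 1900/1137 ≈ 1.671 → 5:3 (1.667)
D = 668/444 ≈ 1.505 → 3:2 (1.500)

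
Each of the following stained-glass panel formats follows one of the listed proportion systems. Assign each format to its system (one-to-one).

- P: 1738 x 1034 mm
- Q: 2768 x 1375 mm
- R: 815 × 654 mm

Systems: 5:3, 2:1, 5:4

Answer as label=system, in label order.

P=5:3, Q=2:1, R=5:4

Ratios: P ≈ 1.681; Q ≈ 2.013; R ≈ 1.246.
Targets: 5:3 ≈ 1.667; 2:1 ≈ 2.000; 5:4 ≈ 1.250.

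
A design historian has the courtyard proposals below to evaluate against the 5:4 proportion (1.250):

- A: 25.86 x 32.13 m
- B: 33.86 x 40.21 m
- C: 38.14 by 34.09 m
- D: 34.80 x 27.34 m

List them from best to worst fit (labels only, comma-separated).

A, D, B, C

A: 32.13/25.86 ≈ 1.242 → |1.242 − 1.250| = 0.008
B: 40.21/33.86 ≈ 1.188 → |1.188 − 1.250| = 0.062
C: 38.14/34.09 ≈ 1.119 → |1.119 − 1.250| = 0.131
D: 34.80/27.34 ≈ 1.273 → |1.273 − 1.250| = 0.023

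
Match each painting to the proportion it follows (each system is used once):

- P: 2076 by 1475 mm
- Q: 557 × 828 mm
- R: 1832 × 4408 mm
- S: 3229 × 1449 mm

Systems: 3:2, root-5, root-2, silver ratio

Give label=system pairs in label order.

P=root-2, Q=3:2, R=silver ratio, S=root-5

P = 2076/1475 ≈ 1.407 → root-2 (1.414)
Q = 828/557 ≈ 1.487 → 3:2 (1.500)
R = 4408/1832 ≈ 2.406 → silver ratio (2.414)
S = 3229/1449 ≈ 2.228 → root-5 (2.236)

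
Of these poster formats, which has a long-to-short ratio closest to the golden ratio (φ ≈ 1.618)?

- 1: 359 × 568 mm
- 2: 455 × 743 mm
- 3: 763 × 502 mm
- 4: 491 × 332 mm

2

Ratios (long/short): 1 ≈ 1.582; 2 ≈ 1.633; 3 ≈ 1.520; 4 ≈ 1.479.
golden ratio ≈ 1.618; option 2 is nearest (Δ 0.015).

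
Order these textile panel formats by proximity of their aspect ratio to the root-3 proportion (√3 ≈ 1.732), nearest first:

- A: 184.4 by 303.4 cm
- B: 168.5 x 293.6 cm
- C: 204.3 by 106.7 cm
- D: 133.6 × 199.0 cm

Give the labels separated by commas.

A: 303.4/184.4 ≈ 1.645 → |1.645 − 1.732| = 0.087
B: 293.6/168.5 ≈ 1.742 → |1.742 − 1.732| = 0.010
C: 204.3/106.7 ≈ 1.915 → |1.915 − 1.732| = 0.183
D: 199.0/133.6 ≈ 1.490 → |1.490 − 1.732| = 0.242

B, A, C, D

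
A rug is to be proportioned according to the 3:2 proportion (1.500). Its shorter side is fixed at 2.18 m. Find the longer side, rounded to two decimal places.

3:2 = 1.50000.
Longer side = 2.18 × 1.50000 ≈ 3.2700 → 3.27 m.

3.27 m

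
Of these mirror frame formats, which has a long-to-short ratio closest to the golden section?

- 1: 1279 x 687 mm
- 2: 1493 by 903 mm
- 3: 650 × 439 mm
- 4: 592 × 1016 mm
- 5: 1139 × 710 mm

5

Target golden ratio ≈ 1.618.
1: 1.862 (Δ0.244)  2: 1.653 (Δ0.035)  3: 1.481 (Δ0.137)  4: 1.716 (Δ0.098)  5: 1.604 (Δ0.014)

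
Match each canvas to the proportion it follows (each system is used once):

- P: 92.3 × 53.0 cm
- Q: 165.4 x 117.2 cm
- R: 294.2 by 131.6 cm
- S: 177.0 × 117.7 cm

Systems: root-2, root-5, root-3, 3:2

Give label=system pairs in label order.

Ratios: P ≈ 1.742; Q ≈ 1.411; R ≈ 2.236; S ≈ 1.504.
Targets: root-2 ≈ 1.414; root-5 ≈ 2.236; root-3 ≈ 1.732; 3:2 ≈ 1.500.

P=root-3, Q=root-2, R=root-5, S=3:2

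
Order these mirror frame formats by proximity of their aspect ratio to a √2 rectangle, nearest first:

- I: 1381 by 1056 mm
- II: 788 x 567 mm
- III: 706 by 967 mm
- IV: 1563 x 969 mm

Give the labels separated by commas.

II, III, I, IV

Ratios: I = 1381 / 1056 ≈ 1.308; II = 788 / 567 ≈ 1.390; III = 967 / 706 ≈ 1.370; IV = 1563 / 969 ≈ 1.613.
|Δ from 1.414|: I 0.106; II 0.024; III 0.044; IV 0.199.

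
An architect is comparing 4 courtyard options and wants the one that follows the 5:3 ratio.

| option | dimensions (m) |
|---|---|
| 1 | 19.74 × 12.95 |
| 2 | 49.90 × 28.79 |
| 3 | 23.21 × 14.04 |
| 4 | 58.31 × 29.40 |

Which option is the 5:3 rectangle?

3

Target 5:3 ≈ 1.667.
1: 1.524 (Δ0.143)  2: 1.733 (Δ0.066)  3: 1.653 (Δ0.014)  4: 1.983 (Δ0.316)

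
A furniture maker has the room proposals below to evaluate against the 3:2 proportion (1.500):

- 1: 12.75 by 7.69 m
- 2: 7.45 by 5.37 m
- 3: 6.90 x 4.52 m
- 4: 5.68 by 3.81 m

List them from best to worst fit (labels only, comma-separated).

4, 3, 2, 1

1: 12.75/7.69 ≈ 1.658 → |1.658 − 1.500| = 0.158
2: 7.45/5.37 ≈ 1.387 → |1.387 − 1.500| = 0.113
3: 6.90/4.52 ≈ 1.527 → |1.527 − 1.500| = 0.027
4: 5.68/3.81 ≈ 1.491 → |1.491 − 1.500| = 0.009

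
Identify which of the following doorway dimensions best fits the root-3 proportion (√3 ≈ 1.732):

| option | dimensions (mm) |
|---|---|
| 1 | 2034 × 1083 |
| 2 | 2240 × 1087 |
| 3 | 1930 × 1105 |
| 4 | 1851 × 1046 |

3

Target root-3 ≈ 1.732.
1: 1.878 (Δ0.146)  2: 2.061 (Δ0.329)  3: 1.747 (Δ0.015)  4: 1.770 (Δ0.038)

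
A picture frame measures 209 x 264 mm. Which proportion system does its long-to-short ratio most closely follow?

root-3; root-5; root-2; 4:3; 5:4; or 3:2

5:4

264/209 ≈ 1.263. Nearest candidates are 5:4 (1.250, off by 0.013) and 4:3 (1.333, off by 0.070).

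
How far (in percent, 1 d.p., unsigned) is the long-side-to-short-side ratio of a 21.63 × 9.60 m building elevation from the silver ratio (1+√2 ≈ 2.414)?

6.7%

Ratio = 21.63 / 9.60 ≈ 2.2531.
Ideal silver ratio ≈ 2.4142. |2.2531 − 2.4142| / 2.4142 ≈ 6.67% → 6.7%.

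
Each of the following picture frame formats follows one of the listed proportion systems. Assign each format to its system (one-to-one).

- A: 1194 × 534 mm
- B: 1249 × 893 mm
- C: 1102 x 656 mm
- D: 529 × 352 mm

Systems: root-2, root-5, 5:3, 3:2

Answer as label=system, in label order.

A=root-5, B=root-2, C=5:3, D=3:2

A = 1194/534 ≈ 2.236 → root-5 (2.236)
B = 1249/893 ≈ 1.399 → root-2 (1.414)
C = 1102/656 ≈ 1.680 → 5:3 (1.667)
D = 529/352 ≈ 1.503 → 3:2 (1.500)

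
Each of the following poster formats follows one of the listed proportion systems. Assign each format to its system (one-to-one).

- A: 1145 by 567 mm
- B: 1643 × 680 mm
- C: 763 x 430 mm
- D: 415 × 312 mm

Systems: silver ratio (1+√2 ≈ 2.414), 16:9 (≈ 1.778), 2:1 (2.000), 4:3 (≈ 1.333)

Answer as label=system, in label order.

A = 1145/567 ≈ 2.019 → 2:1 (2.000)
B = 1643/680 ≈ 2.416 → silver ratio (2.414)
C = 763/430 ≈ 1.774 → 16:9 (1.778)
D = 415/312 ≈ 1.330 → 4:3 (1.333)

A=2:1, B=silver ratio, C=16:9, D=4:3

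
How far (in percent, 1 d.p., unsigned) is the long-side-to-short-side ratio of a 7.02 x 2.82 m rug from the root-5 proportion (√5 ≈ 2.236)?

11.3%

Ratio = 7.02 / 2.82 ≈ 2.4894.
Ideal root-5 ≈ 2.2361. |2.4894 − 2.2361| / 2.2361 ≈ 11.33% → 11.3%.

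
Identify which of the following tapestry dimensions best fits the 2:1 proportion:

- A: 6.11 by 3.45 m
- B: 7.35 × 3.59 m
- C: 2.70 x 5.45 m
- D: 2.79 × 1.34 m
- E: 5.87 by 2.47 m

C

Target 2:1 ≈ 2.000.
A: 1.771 (Δ0.229)  B: 2.047 (Δ0.047)  C: 2.019 (Δ0.019)  D: 2.082 (Δ0.082)  E: 2.377 (Δ0.377)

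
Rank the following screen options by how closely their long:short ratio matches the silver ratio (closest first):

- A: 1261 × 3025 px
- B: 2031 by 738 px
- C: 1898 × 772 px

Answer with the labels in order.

A, C, B

Ratios: A = 3025 / 1261 ≈ 2.399; B = 2031 / 738 ≈ 2.752; C = 1898 / 772 ≈ 2.459.
|Δ from 2.414|: A 0.015; B 0.338; C 0.045.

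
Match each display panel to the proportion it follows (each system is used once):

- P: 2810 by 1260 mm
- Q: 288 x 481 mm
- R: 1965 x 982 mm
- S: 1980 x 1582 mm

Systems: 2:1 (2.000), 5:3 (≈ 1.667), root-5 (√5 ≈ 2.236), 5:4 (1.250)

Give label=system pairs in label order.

P = 2810/1260 ≈ 2.230 → root-5 (2.236)
Q = 481/288 ≈ 1.670 → 5:3 (1.667)
R = 1965/982 ≈ 2.001 → 2:1 (2.000)
S = 1980/1582 ≈ 1.252 → 5:4 (1.250)

P=root-5, Q=5:3, R=2:1, S=5:4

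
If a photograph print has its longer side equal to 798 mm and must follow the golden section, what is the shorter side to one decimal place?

golden ratio ≈ 1.61803.
Shorter side = 798 ÷ 1.61803 ≈ 493.192 → 493.2 mm.

493.2 mm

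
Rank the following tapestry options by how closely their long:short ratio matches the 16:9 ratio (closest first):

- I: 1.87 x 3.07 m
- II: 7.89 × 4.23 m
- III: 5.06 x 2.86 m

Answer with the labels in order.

I: 3.07/1.87 ≈ 1.642 → |1.642 − 1.778| = 0.136
II: 7.89/4.23 ≈ 1.865 → |1.865 − 1.778| = 0.087
III: 5.06/2.86 ≈ 1.769 → |1.769 − 1.778| = 0.009

III, II, I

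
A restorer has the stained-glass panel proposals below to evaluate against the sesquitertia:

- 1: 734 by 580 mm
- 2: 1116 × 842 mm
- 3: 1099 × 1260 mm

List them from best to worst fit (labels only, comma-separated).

1: 734/580 ≈ 1.266 → |1.266 − 1.333| = 0.067
2: 1116/842 ≈ 1.325 → |1.325 − 1.333| = 0.008
3: 1260/1099 ≈ 1.146 → |1.146 − 1.333| = 0.187

2, 1, 3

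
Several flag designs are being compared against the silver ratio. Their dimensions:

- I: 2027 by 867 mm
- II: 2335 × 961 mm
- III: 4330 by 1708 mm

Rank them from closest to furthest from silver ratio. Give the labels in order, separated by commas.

II, I, III

I: 2027/867 ≈ 2.338 → |2.338 − 2.414| = 0.076
II: 2335/961 ≈ 2.430 → |2.430 − 2.414| = 0.016
III: 4330/1708 ≈ 2.535 → |2.535 − 2.414| = 0.121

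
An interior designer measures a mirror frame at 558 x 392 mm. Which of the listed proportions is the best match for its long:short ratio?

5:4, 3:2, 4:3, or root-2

root-2

558/392 ≈ 1.423. Nearest candidates are root-2 (1.414, off by 0.009) and 3:2 (1.500, off by 0.077).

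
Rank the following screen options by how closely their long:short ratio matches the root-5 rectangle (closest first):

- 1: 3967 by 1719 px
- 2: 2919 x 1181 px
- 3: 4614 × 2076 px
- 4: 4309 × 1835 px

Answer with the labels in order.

Ratios: 1 = 3967 / 1719 ≈ 2.308; 2 = 2919 / 1181 ≈ 2.472; 3 = 4614 / 2076 ≈ 2.223; 4 = 4309 / 1835 ≈ 2.348.
|Δ from 2.236|: 1 0.072; 2 0.236; 3 0.013; 4 0.112.

3, 1, 4, 2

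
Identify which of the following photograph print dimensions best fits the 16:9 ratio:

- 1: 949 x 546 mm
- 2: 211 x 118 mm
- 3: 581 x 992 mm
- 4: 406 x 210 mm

Ratios (long/short): 1 ≈ 1.738; 2 ≈ 1.788; 3 ≈ 1.707; 4 ≈ 1.933.
16:9 ≈ 1.778; option 2 is nearest (Δ 0.010).

2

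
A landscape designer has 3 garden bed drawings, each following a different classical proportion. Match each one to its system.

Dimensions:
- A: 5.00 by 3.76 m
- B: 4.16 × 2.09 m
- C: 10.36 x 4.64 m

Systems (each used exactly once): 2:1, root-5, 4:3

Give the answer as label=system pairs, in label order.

Ratios: A ≈ 1.330; B ≈ 1.990; C ≈ 2.233.
Targets: 2:1 ≈ 2.000; root-5 ≈ 2.236; 4:3 ≈ 1.333.

A=4:3, B=2:1, C=root-5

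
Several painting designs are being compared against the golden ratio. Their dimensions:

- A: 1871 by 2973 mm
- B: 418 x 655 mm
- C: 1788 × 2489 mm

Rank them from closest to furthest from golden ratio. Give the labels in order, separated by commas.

A, B, C

A: 2973/1871 ≈ 1.589 → |1.589 − 1.618| = 0.029
B: 655/418 ≈ 1.567 → |1.567 − 1.618| = 0.051
C: 2489/1788 ≈ 1.392 → |1.392 − 1.618| = 0.226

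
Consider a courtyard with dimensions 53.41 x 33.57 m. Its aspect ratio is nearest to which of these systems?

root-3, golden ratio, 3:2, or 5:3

golden ratio

Ratio = 53.41 / 33.57 ≈ 1.591.
Distances: root-3 1.732 (Δ 0.141); golden ratio 1.618 (Δ 0.027); 3:2 1.500 (Δ 0.091); 5:3 1.667 (Δ 0.076).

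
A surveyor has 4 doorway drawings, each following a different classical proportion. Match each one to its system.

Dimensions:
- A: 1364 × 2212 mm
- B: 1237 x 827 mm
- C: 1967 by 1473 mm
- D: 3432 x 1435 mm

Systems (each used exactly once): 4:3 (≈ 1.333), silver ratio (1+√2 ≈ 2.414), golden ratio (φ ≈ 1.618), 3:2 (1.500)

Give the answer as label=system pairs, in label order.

A = 2212/1364 ≈ 1.622 → golden ratio (1.618)
B = 1237/827 ≈ 1.496 → 3:2 (1.500)
C = 1967/1473 ≈ 1.335 → 4:3 (1.333)
D = 3432/1435 ≈ 2.392 → silver ratio (2.414)

A=golden ratio, B=3:2, C=4:3, D=silver ratio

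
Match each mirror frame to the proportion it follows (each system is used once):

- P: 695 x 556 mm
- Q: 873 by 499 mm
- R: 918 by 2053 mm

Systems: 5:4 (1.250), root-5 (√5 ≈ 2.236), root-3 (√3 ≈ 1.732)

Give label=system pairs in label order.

P=5:4, Q=root-3, R=root-5

P = 695/556 ≈ 1.250 → 5:4 (1.250)
Q = 873/499 ≈ 1.749 → root-3 (1.732)
R = 2053/918 ≈ 2.236 → root-5 (2.236)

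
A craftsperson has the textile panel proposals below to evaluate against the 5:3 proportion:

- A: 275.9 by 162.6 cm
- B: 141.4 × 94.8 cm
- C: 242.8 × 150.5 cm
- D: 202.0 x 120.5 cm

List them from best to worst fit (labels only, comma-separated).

A: 275.9/162.6 ≈ 1.697 → |1.697 − 1.667| = 0.030
B: 141.4/94.8 ≈ 1.492 → |1.492 − 1.667| = 0.175
C: 242.8/150.5 ≈ 1.613 → |1.613 − 1.667| = 0.054
D: 202.0/120.5 ≈ 1.676 → |1.676 − 1.667| = 0.009

D, A, C, B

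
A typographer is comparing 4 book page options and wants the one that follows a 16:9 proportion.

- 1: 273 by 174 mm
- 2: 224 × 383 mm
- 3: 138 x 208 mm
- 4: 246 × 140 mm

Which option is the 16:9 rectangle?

4

Ratios (long/short): 1 ≈ 1.569; 2 ≈ 1.710; 3 ≈ 1.507; 4 ≈ 1.757.
16:9 ≈ 1.778; option 4 is nearest (Δ 0.021).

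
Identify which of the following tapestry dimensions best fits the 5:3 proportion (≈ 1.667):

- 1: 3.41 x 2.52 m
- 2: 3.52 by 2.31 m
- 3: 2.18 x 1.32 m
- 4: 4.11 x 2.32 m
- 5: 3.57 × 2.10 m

Ratios (long/short): 1 ≈ 1.353; 2 ≈ 1.524; 3 ≈ 1.652; 4 ≈ 1.772; 5 ≈ 1.700.
5:3 ≈ 1.667; option 3 is nearest (Δ 0.015).

3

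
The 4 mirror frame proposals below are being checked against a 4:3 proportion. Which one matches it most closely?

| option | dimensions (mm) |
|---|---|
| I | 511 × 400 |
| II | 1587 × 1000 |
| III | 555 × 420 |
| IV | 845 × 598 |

Ratios (long/short): I ≈ 1.278; II ≈ 1.587; III ≈ 1.321; IV ≈ 1.413.
4:3 ≈ 1.333; option III is nearest (Δ 0.012).

III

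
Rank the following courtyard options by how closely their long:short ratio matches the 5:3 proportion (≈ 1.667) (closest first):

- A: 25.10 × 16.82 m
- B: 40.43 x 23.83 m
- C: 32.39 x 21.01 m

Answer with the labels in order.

A: 25.10/16.82 ≈ 1.492 → |1.492 − 1.667| = 0.175
B: 40.43/23.83 ≈ 1.697 → |1.697 − 1.667| = 0.030
C: 32.39/21.01 ≈ 1.542 → |1.542 − 1.667| = 0.125

B, C, A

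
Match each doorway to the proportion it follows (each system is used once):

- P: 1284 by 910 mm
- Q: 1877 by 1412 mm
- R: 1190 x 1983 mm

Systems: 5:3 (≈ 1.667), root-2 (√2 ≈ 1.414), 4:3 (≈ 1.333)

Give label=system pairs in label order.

P=root-2, Q=4:3, R=5:3

Ratios: P ≈ 1.411; Q ≈ 1.329; R ≈ 1.666.
Targets: 5:3 ≈ 1.667; root-2 ≈ 1.414; 4:3 ≈ 1.333.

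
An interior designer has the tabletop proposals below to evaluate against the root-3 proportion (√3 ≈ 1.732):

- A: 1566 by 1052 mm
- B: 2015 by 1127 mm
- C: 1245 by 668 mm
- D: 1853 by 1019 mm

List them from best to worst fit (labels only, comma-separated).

A: 1566/1052 ≈ 1.489 → |1.489 − 1.732| = 0.243
B: 2015/1127 ≈ 1.788 → |1.788 − 1.732| = 0.056
C: 1245/668 ≈ 1.864 → |1.864 − 1.732| = 0.132
D: 1853/1019 ≈ 1.818 → |1.818 − 1.732| = 0.086

B, D, C, A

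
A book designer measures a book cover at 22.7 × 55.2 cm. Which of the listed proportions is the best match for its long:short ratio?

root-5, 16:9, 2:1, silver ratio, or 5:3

55.2/22.7 ≈ 2.432. Nearest candidates are silver ratio (2.414, off by 0.018) and root-5 (2.236, off by 0.196).

silver ratio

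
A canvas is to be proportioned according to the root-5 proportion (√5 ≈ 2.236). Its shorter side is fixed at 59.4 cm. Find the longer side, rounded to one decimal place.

132.8 cm

root-5 ≈ 2.23607.
Longer side = 59.4 × 2.23607 ≈ 132.823 → 132.8 cm.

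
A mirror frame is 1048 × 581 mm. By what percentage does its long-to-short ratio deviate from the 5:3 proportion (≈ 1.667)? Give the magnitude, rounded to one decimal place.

8.2%

Ratio = 1048 / 581 ≈ 1.8038.
Ideal 5:3 ≈ 1.6667. |1.8038 − 1.6667| / 1.6667 ≈ 8.23% → 8.2%.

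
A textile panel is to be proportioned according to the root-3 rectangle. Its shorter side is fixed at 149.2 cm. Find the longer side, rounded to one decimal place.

root-3 ≈ 1.73205.
Longer side = 149.2 × 1.73205 ≈ 258.422 → 258.4 cm.

258.4 cm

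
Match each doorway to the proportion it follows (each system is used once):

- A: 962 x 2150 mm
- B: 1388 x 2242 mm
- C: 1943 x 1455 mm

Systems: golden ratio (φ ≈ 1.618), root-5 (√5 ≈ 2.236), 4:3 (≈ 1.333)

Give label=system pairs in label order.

A = 2150/962 ≈ 2.235 → root-5 (2.236)
B = 2242/1388 ≈ 1.615 → golden ratio (1.618)
C = 1943/1455 ≈ 1.335 → 4:3 (1.333)

A=root-5, B=golden ratio, C=4:3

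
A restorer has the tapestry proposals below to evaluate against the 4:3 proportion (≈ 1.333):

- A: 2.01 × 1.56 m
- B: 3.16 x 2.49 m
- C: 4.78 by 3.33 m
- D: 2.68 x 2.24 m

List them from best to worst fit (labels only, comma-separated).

Ratios: A = 2.01 / 1.56 ≈ 1.288; B = 3.16 / 2.49 ≈ 1.269; C = 4.78 / 3.33 ≈ 1.435; D = 2.68 / 2.24 ≈ 1.196.
|Δ from 1.333|: A 0.045; B 0.064; C 0.102; D 0.137.

A, B, C, D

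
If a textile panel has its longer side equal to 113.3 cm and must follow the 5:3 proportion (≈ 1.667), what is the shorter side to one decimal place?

5:3 ≈ 1.66667.
Shorter side = 113.3 ÷ 1.66667 ≈ 67.980 → 68.0 cm.

68.0 cm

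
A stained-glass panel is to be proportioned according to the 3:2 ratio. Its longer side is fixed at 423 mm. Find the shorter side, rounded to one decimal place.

282.0 mm

3:2 = 1.50000.
Shorter side = 423 ÷ 1.50000 ≈ 282.000 → 282.0 mm.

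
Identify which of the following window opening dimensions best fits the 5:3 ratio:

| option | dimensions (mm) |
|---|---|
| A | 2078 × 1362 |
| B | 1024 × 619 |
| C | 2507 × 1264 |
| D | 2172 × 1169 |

B

Ratios (long/short): A ≈ 1.526; B ≈ 1.654; C ≈ 1.983; D ≈ 1.858.
5:3 ≈ 1.667; option B is nearest (Δ 0.013).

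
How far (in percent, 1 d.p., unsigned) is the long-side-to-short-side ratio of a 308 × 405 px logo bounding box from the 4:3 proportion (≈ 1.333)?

Ratio = 405 / 308 ≈ 1.3149.
Ideal 4:3 ≈ 1.3333. |1.3149 − 1.3333| / 1.3333 ≈ 1.38% → 1.4%.

1.4%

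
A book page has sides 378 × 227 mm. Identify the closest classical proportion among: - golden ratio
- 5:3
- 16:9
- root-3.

5:3

378/227 ≈ 1.665. Nearest candidates are 5:3 (1.667, off by 0.002) and golden ratio (1.618, off by 0.047).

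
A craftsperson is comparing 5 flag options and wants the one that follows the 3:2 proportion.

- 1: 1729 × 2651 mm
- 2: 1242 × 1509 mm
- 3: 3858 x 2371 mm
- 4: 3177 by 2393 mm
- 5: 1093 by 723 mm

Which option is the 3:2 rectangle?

Ratios (long/short): 1 ≈ 1.533; 2 ≈ 1.215; 3 ≈ 1.627; 4 ≈ 1.328; 5 ≈ 1.512.
3:2 ≈ 1.500; option 5 is nearest (Δ 0.012).

5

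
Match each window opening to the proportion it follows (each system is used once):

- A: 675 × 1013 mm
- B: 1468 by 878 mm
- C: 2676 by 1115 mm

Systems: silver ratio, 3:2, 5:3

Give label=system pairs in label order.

Ratios: A ≈ 1.501; B ≈ 1.672; C ≈ 2.400.
Targets: silver ratio ≈ 2.414; 3:2 ≈ 1.500; 5:3 ≈ 1.667.

A=3:2, B=5:3, C=silver ratio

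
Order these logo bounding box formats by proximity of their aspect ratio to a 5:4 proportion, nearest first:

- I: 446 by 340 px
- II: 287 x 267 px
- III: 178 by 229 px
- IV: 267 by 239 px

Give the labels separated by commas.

Ratios: I = 446 / 340 ≈ 1.312; II = 287 / 267 ≈ 1.075; III = 229 / 178 ≈ 1.287; IV = 267 / 239 ≈ 1.117.
|Δ from 1.250|: I 0.062; II 0.175; III 0.037; IV 0.133.

III, I, IV, II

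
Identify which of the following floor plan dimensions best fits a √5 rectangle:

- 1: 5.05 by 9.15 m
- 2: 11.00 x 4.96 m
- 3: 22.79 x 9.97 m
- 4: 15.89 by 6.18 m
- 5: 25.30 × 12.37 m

2

Ratios (long/short): 1 ≈ 1.812; 2 ≈ 2.218; 3 ≈ 2.286; 4 ≈ 2.571; 5 ≈ 2.045.
root-5 ≈ 2.236; option 2 is nearest (Δ 0.018).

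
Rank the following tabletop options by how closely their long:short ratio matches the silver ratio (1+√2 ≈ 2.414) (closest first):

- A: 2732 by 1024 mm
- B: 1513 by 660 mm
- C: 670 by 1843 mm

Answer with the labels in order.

B, A, C

Ratios: A = 2732 / 1024 ≈ 2.668; B = 1513 / 660 ≈ 2.292; C = 1843 / 670 ≈ 2.751.
|Δ from 2.414|: A 0.254; B 0.122; C 0.337.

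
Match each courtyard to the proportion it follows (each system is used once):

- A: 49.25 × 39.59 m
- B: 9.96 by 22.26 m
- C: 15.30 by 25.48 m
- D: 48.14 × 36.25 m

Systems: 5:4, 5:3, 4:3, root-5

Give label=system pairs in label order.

A=5:4, B=root-5, C=5:3, D=4:3

A = 49.25/39.59 ≈ 1.244 → 5:4 (1.250)
B = 22.26/9.96 ≈ 2.235 → root-5 (2.236)
C = 25.48/15.30 ≈ 1.665 → 5:3 (1.667)
D = 48.14/36.25 ≈ 1.328 → 4:3 (1.333)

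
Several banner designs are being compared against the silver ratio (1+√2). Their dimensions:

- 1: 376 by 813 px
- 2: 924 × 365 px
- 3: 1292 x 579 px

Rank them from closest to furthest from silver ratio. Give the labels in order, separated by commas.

Ratios: 1 = 813 / 376 ≈ 2.162; 2 = 924 / 365 ≈ 2.532; 3 = 1292 / 579 ≈ 2.231.
|Δ from 2.414|: 1 0.252; 2 0.118; 3 0.183.

2, 3, 1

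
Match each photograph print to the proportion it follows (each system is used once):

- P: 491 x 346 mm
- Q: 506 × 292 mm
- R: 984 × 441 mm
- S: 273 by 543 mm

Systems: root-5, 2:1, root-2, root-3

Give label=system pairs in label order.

Ratios: P ≈ 1.419; Q ≈ 1.733; R ≈ 2.231; S ≈ 1.989.
Targets: root-5 ≈ 2.236; 2:1 ≈ 2.000; root-2 ≈ 1.414; root-3 ≈ 1.732.

P=root-2, Q=root-3, R=root-5, S=2:1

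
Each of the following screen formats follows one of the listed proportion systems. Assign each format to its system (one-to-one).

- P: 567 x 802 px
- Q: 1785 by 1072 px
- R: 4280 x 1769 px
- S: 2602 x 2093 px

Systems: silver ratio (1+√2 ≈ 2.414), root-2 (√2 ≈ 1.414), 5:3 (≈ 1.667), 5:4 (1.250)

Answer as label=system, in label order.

P = 802/567 ≈ 1.414 → root-2 (1.414)
Q = 1785/1072 ≈ 1.665 → 5:3 (1.667)
R = 4280/1769 ≈ 2.419 → silver ratio (2.414)
S = 2602/2093 ≈ 1.243 → 5:4 (1.250)

P=root-2, Q=5:3, R=silver ratio, S=5:4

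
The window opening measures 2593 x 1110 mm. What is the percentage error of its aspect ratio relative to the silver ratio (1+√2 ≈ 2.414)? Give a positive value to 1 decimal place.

Ratio = 2593 / 1110 ≈ 2.3360.
Ideal silver ratio ≈ 2.4142. |2.3360 − 2.4142| / 2.4142 ≈ 3.24% → 3.2%.

3.2%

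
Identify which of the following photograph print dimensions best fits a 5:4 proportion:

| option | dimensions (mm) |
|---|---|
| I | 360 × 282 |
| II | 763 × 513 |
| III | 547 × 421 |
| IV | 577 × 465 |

IV

Ratios (long/short): I ≈ 1.277; II ≈ 1.487; III ≈ 1.299; IV ≈ 1.241.
5:4 ≈ 1.250; option IV is nearest (Δ 0.009).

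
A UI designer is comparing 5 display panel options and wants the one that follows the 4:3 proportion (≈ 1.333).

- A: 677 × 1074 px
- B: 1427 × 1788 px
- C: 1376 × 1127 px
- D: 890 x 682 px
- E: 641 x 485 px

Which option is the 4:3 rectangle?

E

Ratios (long/short): A ≈ 1.586; B ≈ 1.253; C ≈ 1.221; D ≈ 1.305; E ≈ 1.322.
4:3 ≈ 1.333; option E is nearest (Δ 0.011).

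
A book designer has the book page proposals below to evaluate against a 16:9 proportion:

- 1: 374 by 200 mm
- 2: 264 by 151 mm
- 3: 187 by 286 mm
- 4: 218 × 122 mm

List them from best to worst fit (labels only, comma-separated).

4, 2, 1, 3

Ratios: 1 = 374 / 200 ≈ 1.870; 2 = 264 / 151 ≈ 1.748; 3 = 286 / 187 ≈ 1.529; 4 = 218 / 122 ≈ 1.787.
|Δ from 1.778|: 1 0.092; 2 0.030; 3 0.249; 4 0.009.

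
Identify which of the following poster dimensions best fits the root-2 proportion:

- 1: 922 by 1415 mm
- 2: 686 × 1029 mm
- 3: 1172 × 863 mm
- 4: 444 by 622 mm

Ratios (long/short): 1 ≈ 1.535; 2 ≈ 1.500; 3 ≈ 1.358; 4 ≈ 1.401.
root-2 ≈ 1.414; option 4 is nearest (Δ 0.013).

4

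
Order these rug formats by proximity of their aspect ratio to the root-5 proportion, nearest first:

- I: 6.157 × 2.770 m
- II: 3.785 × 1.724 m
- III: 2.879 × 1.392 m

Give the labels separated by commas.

Ratios: I = 6.157 / 2.770 ≈ 2.223; II = 3.785 / 1.724 ≈ 2.195; III = 2.879 / 1.392 ≈ 2.068.
|Δ from 2.236|: I 0.013; II 0.041; III 0.168.

I, II, III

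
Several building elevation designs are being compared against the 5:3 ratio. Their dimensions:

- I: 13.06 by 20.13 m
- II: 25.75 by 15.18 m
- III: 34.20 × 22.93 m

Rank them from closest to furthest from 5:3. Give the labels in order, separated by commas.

II, I, III

Ratios: I = 20.13 / 13.06 ≈ 1.541; II = 25.75 / 15.18 ≈ 1.696; III = 34.20 / 22.93 ≈ 1.491.
|Δ from 1.667|: I 0.126; II 0.029; III 0.176.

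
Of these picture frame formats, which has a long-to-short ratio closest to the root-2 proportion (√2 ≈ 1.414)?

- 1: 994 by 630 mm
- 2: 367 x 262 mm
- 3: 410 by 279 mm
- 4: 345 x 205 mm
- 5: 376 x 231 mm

2

Target root-2 ≈ 1.414.
1: 1.578 (Δ0.164)  2: 1.401 (Δ0.013)  3: 1.470 (Δ0.056)  4: 1.683 (Δ0.269)  5: 1.628 (Δ0.214)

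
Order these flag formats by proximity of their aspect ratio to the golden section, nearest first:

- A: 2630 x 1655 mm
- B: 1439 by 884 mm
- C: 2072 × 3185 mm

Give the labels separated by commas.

B, A, C

A: 2630/1655 ≈ 1.589 → |1.589 − 1.618| = 0.029
B: 1439/884 ≈ 1.628 → |1.628 − 1.618| = 0.010
C: 3185/2072 ≈ 1.537 → |1.537 − 1.618| = 0.081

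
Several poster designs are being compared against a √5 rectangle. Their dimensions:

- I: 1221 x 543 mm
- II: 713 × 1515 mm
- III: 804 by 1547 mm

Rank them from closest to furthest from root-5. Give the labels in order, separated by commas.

I: 1221/543 ≈ 2.249 → |2.249 − 2.236| = 0.013
II: 1515/713 ≈ 2.125 → |2.125 − 2.236| = 0.111
III: 1547/804 ≈ 1.924 → |1.924 − 2.236| = 0.312

I, II, III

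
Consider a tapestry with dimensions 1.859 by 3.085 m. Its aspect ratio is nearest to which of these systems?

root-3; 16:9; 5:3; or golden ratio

3.085/1.859 ≈ 1.659. Nearest candidates are 5:3 (1.667, off by 0.008) and golden ratio (1.618, off by 0.041).

5:3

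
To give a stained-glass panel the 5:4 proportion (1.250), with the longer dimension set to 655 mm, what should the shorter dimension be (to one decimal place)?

524.0 mm

5:4 = 1.25000.
Shorter side = 655 ÷ 1.25000 ≈ 524.000 → 524.0 mm.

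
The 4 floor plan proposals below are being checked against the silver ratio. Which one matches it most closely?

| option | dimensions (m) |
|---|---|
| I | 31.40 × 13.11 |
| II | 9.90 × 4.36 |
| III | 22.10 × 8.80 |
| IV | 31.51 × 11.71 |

I

Ratios (long/short): I ≈ 2.395; II ≈ 2.271; III ≈ 2.511; IV ≈ 2.691.
silver ratio ≈ 2.414; option I is nearest (Δ 0.019).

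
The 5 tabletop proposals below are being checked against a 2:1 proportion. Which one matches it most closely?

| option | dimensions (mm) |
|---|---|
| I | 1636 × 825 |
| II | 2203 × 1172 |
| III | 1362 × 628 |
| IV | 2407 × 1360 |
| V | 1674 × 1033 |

I

Target 2:1 ≈ 2.000.
I: 1.983 (Δ0.017)  II: 1.880 (Δ0.120)  III: 2.169 (Δ0.169)  IV: 1.770 (Δ0.230)  V: 1.621 (Δ0.379)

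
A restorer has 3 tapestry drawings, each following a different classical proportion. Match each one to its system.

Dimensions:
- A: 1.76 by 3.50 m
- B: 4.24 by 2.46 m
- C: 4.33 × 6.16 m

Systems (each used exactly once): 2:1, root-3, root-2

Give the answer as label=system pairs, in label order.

A=2:1, B=root-3, C=root-2

Ratios: A ≈ 1.989; B ≈ 1.724; C ≈ 1.423.
Targets: 2:1 ≈ 2.000; root-3 ≈ 1.732; root-2 ≈ 1.414.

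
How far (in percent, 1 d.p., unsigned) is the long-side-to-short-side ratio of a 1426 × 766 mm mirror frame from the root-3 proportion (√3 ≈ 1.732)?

Ratio = 1426 / 766 ≈ 1.8616.
Ideal root-3 ≈ 1.7321. |1.8616 − 1.7321| / 1.7321 ≈ 7.48% → 7.5%.

7.5%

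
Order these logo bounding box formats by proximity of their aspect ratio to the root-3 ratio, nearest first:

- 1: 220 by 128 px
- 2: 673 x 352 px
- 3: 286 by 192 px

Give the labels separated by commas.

1, 2, 3

Ratios: 1 = 220 / 128 ≈ 1.719; 2 = 673 / 352 ≈ 1.912; 3 = 286 / 192 ≈ 1.490.
|Δ from 1.732|: 1 0.013; 2 0.180; 3 0.242.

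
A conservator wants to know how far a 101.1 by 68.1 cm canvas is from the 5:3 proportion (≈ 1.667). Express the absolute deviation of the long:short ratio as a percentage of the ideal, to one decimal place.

Ratio = 101.1 / 68.1 ≈ 1.4846.
Ideal 5:3 ≈ 1.6667. |1.4846 − 1.6667| / 1.6667 ≈ 10.93% → 10.9%.

10.9%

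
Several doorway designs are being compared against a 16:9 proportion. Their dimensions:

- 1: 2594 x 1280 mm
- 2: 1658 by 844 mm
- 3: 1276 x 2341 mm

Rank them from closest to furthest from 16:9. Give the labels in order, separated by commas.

3, 2, 1

Ratios: 1 = 2594 / 1280 ≈ 2.027; 2 = 1658 / 844 ≈ 1.964; 3 = 2341 / 1276 ≈ 1.835.
|Δ from 1.778|: 1 0.249; 2 0.186; 3 0.057.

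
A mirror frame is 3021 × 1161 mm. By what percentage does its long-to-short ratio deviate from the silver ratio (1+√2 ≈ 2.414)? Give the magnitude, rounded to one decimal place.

7.8%

Ratio = 3021 / 1161 ≈ 2.6021.
Ideal silver ratio ≈ 2.4142. |2.6021 − 2.4142| / 2.4142 ≈ 7.78% → 7.8%.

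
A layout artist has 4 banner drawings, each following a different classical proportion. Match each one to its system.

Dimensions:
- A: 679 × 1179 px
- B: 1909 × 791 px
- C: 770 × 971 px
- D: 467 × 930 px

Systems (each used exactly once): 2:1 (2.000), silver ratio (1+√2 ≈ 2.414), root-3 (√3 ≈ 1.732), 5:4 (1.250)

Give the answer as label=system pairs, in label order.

A=root-3, B=silver ratio, C=5:4, D=2:1

A = 1179/679 ≈ 1.736 → root-3 (1.732)
B = 1909/791 ≈ 2.413 → silver ratio (2.414)
C = 971/770 ≈ 1.261 → 5:4 (1.250)
D = 930/467 ≈ 1.991 → 2:1 (2.000)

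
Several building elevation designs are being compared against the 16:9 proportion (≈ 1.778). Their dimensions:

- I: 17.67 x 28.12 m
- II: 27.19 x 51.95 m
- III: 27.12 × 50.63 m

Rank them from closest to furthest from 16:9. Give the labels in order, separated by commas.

Ratios: I = 28.12 / 17.67 ≈ 1.591; II = 51.95 / 27.19 ≈ 1.911; III = 50.63 / 27.12 ≈ 1.867.
|Δ from 1.778|: I 0.187; II 0.133; III 0.089.

III, II, I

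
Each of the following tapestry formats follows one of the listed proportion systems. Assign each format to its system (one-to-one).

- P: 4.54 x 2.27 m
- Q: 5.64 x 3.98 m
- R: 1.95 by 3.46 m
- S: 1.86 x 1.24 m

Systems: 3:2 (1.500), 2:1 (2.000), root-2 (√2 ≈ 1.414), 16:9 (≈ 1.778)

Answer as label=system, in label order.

P=2:1, Q=root-2, R=16:9, S=3:2

P = 4.54/2.27 ≈ 2.000 → 2:1 (2.000)
Q = 5.64/3.98 ≈ 1.417 → root-2 (1.414)
R = 3.46/1.95 ≈ 1.774 → 16:9 (1.778)
S = 1.86/1.24 ≈ 1.500 → 3:2 (1.500)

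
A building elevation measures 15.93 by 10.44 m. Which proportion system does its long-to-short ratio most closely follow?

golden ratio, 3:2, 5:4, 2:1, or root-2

3:2

15.93/10.44 ≈ 1.526. Nearest candidates are 3:2 (1.500, off by 0.026) and golden ratio (1.618, off by 0.092).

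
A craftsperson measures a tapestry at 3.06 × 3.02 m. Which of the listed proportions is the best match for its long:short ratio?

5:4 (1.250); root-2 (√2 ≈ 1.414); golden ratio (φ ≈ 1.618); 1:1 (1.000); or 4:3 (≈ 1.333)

3.06/3.02 ≈ 1.013. Nearest candidates are 1:1 (1.000, off by 0.013) and 5:4 (1.250, off by 0.237).

1:1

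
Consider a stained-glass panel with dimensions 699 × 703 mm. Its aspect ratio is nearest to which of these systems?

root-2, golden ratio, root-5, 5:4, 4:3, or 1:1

703/699 ≈ 1.006. Nearest candidates are 1:1 (1.000, off by 0.006) and 5:4 (1.250, off by 0.244).

1:1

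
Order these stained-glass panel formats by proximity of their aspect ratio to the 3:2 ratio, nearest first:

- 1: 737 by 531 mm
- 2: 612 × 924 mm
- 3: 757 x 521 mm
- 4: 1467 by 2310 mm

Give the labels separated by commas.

1: 737/531 ≈ 1.388 → |1.388 − 1.500| = 0.112
2: 924/612 ≈ 1.510 → |1.510 − 1.500| = 0.010
3: 757/521 ≈ 1.453 → |1.453 − 1.500| = 0.047
4: 2310/1467 ≈ 1.575 → |1.575 − 1.500| = 0.075

2, 3, 4, 1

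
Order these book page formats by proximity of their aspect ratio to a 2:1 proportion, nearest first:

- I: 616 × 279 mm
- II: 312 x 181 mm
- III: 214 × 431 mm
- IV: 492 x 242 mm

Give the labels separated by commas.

III, IV, I, II

I: 616/279 ≈ 2.208 → |2.208 − 2.000| = 0.208
II: 312/181 ≈ 1.724 → |1.724 − 2.000| = 0.276
III: 431/214 ≈ 2.014 → |2.014 − 2.000| = 0.014
IV: 492/242 ≈ 2.033 → |2.033 − 2.000| = 0.033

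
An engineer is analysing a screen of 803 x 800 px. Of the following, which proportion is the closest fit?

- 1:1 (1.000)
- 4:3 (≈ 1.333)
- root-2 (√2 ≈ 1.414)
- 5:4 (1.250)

1:1

Ratio = 803 / 800 ≈ 1.004.
Distances: 1:1 1.000 (Δ 0.004); 4:3 1.333 (Δ 0.329); root-2 1.414 (Δ 0.410); 5:4 1.250 (Δ 0.246).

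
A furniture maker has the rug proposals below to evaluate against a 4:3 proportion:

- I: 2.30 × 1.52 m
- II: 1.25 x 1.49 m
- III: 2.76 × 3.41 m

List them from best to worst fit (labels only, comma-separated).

III, II, I

I: 2.30/1.52 ≈ 1.513 → |1.513 − 1.333| = 0.180
II: 1.49/1.25 ≈ 1.192 → |1.192 − 1.333| = 0.141
III: 3.41/2.76 ≈ 1.236 → |1.236 − 1.333| = 0.097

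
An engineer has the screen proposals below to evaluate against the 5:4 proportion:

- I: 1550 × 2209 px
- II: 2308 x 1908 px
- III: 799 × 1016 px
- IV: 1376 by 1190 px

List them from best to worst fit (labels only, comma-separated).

III, II, IV, I

Ratios: I = 2209 / 1550 ≈ 1.425; II = 2308 / 1908 ≈ 1.210; III = 1016 / 799 ≈ 1.272; IV = 1376 / 1190 ≈ 1.156.
|Δ from 1.250|: I 0.175; II 0.040; III 0.022; IV 0.094.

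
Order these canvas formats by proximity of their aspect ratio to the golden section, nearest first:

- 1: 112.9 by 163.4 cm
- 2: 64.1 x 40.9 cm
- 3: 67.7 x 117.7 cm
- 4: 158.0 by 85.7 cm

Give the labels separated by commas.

1: 163.4/112.9 ≈ 1.447 → |1.447 − 1.618| = 0.171
2: 64.1/40.9 ≈ 1.567 → |1.567 − 1.618| = 0.051
3: 117.7/67.7 ≈ 1.739 → |1.739 − 1.618| = 0.121
4: 158.0/85.7 ≈ 1.844 → |1.844 − 1.618| = 0.226

2, 3, 1, 4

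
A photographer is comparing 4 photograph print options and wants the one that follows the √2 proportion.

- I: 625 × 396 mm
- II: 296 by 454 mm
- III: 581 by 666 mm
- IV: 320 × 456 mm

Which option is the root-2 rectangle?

Ratios (long/short): I ≈ 1.578; II ≈ 1.534; III ≈ 1.146; IV ≈ 1.425.
root-2 ≈ 1.414; option IV is nearest (Δ 0.011).

IV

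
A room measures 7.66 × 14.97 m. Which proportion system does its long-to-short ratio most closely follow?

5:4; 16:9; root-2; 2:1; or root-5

14.97/7.66 ≈ 1.954. Nearest candidates are 2:1 (2.000, off by 0.046) and 16:9 (1.778, off by 0.176).

2:1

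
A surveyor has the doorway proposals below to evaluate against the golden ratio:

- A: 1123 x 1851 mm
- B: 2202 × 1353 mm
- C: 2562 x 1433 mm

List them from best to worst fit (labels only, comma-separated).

A: 1851/1123 ≈ 1.648 → |1.648 − 1.618| = 0.030
B: 2202/1353 ≈ 1.627 → |1.627 − 1.618| = 0.009
C: 2562/1433 ≈ 1.788 → |1.788 − 1.618| = 0.170

B, A, C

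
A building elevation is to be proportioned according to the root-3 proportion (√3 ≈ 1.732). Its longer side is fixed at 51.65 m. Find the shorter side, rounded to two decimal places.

29.82 m

root-3 ≈ 1.73205.
Shorter side = 51.65 ÷ 1.73205 ≈ 29.8202 → 29.82 m.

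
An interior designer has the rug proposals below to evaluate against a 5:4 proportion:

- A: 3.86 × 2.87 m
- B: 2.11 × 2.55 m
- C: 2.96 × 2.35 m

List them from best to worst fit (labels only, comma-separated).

Ratios: A = 3.86 / 2.87 ≈ 1.345; B = 2.55 / 2.11 ≈ 1.209; C = 2.96 / 2.35 ≈ 1.260.
|Δ from 1.250|: A 0.095; B 0.041; C 0.010.

C, B, A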